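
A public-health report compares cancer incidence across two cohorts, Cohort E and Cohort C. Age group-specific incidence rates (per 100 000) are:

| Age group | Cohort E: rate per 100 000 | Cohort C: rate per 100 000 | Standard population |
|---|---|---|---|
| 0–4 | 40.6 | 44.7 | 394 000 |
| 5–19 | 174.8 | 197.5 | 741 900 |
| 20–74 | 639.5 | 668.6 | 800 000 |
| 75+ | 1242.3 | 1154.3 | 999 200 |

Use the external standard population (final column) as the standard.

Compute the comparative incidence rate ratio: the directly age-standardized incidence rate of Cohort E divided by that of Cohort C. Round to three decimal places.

Standard total = 2 935 100; weights = 0.1342, 0.2528, 0.2726, 0.3404.
Cohort E: 0.1342×40.6 + 0.2528×174.8 + 0.2726×639.5 + 0.3404×1242.3 = 646.8559 per 100 000.
Cohort C: 0.1342×44.7 + 0.2528×197.5 + 0.2726×668.6 + 0.3404×1154.3 = 631.1177 per 100 000.
Ratio = 646.8559 ÷ 631.1177 = 1.02494.

1.025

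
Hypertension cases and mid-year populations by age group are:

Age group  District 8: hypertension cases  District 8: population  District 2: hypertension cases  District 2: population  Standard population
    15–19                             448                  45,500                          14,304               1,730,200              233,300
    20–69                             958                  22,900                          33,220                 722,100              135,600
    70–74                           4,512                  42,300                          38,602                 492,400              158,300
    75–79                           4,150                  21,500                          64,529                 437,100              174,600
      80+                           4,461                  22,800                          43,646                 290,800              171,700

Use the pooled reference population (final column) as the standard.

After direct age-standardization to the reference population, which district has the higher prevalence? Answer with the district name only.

Age-specific rates per 1,000 for District 8: 9.846, 41.834, 106.667, 193.023, 195.658.
For District 2: 8.267, 46.005, 78.396, 147.630, 150.089.
Standard total = 873,500; weights = 0.2671, 0.1552, 0.1812, 0.1999, 0.1966.
District 8: 0.2671×9.846 + 0.1552×41.834 + 0.1812×106.667 + 0.1999×193.023 + 0.1966×195.658 = 105.4968 per 1,000.
District 2: 0.2671×8.267 + 0.1552×46.005 + 0.1812×78.396 + 0.1999×147.630 + 0.1966×150.089 = 82.5684 per 1,000.

District 8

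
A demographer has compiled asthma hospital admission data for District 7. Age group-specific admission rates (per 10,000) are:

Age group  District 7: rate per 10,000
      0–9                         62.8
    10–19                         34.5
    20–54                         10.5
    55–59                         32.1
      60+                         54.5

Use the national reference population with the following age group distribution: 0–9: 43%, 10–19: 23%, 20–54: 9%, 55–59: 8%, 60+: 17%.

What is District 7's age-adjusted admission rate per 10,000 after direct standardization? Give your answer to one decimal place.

Standard weights: 0.43, 0.23, 0.09, 0.08, 0.17.
Standardized rate: 0.4300×62.8 + 0.2300×34.5 + 0.0900×10.5 + 0.0800×32.1 + 0.1700×54.5 = 47.7170 per 10,000.

47.7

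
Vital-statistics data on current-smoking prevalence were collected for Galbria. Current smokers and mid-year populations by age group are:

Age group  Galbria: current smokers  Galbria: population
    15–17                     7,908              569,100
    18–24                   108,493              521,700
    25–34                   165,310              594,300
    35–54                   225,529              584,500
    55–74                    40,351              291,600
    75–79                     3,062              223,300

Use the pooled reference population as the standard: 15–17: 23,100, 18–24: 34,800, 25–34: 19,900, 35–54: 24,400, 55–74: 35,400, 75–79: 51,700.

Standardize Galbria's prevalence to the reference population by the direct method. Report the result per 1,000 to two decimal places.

148.52

Age-specific rates per 1,000 for Galbria: 13.896, 207.961, 278.159, 385.849, 138.378, 13.712.
Standard total = 189,300; weights = 0.1220, 0.1838, 0.1051, 0.1289, 0.1870, 0.2731.
Standardized rate: 0.1220×13.896 + 0.1838×207.961 + 0.1051×278.159 + 0.1289×385.849 + 0.1870×138.378 + 0.2731×13.712 = 148.5242 per 1,000.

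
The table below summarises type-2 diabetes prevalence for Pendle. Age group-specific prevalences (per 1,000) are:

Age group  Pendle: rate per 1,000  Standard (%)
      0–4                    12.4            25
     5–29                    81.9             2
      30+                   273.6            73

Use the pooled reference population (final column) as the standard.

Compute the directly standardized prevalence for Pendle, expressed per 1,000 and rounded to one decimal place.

Standard weights: 0.25, 0.02, 0.73.
Standardized rate: 0.2500×12.4 + 0.0200×81.9 + 0.7300×273.6 = 204.4660 per 1,000.

204.5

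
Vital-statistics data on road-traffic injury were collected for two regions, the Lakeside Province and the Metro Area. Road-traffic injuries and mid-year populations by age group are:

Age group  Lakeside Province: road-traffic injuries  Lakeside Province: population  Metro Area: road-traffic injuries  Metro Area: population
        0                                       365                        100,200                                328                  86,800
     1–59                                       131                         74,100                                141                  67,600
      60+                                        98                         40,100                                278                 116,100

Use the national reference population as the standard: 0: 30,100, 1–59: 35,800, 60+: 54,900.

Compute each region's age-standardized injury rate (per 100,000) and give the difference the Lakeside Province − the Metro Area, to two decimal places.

Age-specific rates per 100,000 for the Lakeside Province: 364.27, 176.79, 244.39.
For the Metro Area: 377.88, 208.58, 239.45.
Standard total = 120,800; weights = 0.2492, 0.2964, 0.4545.
The Lakeside Province: 0.2492×364.27 + 0.2964×176.79 + 0.4545×244.39 = 254.2264 per 100,000.
The Metro Area: 0.2492×377.88 + 0.2964×208.58 + 0.4545×239.45 = 264.7938 per 100,000.
Difference = 254.2264 − 264.7938 = -10.5674.

-10.57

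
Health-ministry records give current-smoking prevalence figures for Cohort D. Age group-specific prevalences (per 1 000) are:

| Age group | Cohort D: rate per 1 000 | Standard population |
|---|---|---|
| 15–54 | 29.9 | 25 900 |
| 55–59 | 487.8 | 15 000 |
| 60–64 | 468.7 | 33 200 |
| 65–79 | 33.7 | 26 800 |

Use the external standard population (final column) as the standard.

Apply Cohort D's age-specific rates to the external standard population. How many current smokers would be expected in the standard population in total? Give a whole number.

Expected current smokers = Σ (standard pop × age-specific rate ÷ 1 000)
= 25 900×29.9/1 000 + 15 000×487.8/1 000 + 33 200×468.7/1 000 + 26 800×33.7/1 000
= 774.41 + 7317.00 + 15560.84 + 903.16 = 24555.41.

24555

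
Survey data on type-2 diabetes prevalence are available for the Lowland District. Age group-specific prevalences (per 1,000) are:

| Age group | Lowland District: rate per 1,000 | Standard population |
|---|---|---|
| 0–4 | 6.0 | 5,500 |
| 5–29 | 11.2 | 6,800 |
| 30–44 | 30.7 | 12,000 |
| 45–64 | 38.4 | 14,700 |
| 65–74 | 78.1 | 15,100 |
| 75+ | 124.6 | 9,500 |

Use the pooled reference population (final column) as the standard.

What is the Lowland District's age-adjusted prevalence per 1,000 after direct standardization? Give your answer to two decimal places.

53.54

Standard total = 63,600; weights = 0.0865, 0.1069, 0.1887, 0.2311, 0.2374, 0.1494.
Standardized rate: 0.0865×6.0 + 0.1069×11.2 + 0.1887×30.7 + 0.2311×38.4 + 0.2374×78.1 + 0.1494×124.6 = 53.5385 per 1,000.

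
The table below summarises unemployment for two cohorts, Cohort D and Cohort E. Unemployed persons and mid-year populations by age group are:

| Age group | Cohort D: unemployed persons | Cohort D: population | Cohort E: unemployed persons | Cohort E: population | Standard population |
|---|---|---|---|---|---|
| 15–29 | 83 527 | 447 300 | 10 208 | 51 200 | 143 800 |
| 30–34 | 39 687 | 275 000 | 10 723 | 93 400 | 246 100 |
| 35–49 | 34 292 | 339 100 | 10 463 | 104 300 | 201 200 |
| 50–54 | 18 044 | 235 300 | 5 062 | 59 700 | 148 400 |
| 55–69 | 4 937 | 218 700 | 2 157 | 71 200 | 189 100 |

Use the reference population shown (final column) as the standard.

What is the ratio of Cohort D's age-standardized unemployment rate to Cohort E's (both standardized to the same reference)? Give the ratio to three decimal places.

1.031

Age-specific rates per 1 000 for Cohort D: 186.736, 144.316, 101.127, 76.685, 22.574.
For Cohort E: 199.375, 114.807, 100.316, 84.791, 30.295.
Standard total = 928 600; weights = 0.1549, 0.2650, 0.2167, 0.1598, 0.2036.
Cohort D: 0.1549×186.736 + 0.2650×144.316 + 0.2167×101.127 + 0.1598×76.685 + 0.2036×22.574 = 105.9276 per 1 000.
Cohort E: 0.1549×199.375 + 0.2650×114.807 + 0.2167×100.316 + 0.1598×84.791 + 0.2036×30.295 = 102.7564 per 1 000.
Ratio = 105.9276 ÷ 102.7564 = 1.03086.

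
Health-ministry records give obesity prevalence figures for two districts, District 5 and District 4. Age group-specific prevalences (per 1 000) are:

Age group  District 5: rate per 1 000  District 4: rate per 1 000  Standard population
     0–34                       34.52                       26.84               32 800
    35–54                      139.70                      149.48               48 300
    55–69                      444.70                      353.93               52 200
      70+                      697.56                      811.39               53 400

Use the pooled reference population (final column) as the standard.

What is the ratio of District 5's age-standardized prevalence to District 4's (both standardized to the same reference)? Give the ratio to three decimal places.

0.978

Standard total = 186 700; weights = 0.1757, 0.2587, 0.2796, 0.2860.
District 5: 0.1757×34.52 + 0.2587×139.70 + 0.2796×444.70 + 0.2860×697.56 = 366.0568 per 1 000.
District 4: 0.1757×26.84 + 0.2587×149.48 + 0.2796×353.93 + 0.2860×811.39 = 374.4168 per 1 000.
Ratio = 366.0568 ÷ 374.4168 = 0.97767.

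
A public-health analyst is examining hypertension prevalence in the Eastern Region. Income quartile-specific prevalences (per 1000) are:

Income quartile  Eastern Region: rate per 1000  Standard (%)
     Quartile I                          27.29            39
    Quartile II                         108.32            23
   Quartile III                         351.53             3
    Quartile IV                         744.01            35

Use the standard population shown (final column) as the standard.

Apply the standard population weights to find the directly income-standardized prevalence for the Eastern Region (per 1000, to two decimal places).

Standard weights: 0.39, 0.23, 0.03, 0.35.
Standardized rate: 0.3900×27.29 + 0.2300×108.32 + 0.0300×351.53 + 0.3500×744.01 = 306.5061 per 1000.

306.51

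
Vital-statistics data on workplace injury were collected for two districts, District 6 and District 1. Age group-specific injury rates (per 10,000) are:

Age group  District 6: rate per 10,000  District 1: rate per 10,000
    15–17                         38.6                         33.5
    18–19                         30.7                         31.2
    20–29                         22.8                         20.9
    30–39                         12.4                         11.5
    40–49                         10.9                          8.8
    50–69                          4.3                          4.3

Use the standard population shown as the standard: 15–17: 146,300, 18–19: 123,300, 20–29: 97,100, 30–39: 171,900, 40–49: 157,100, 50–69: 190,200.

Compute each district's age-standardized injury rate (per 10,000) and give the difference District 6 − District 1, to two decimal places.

1.53

Standard total = 885,900; weights = 0.1651, 0.1392, 0.1096, 0.1940, 0.1773, 0.2147.
District 6: 0.1651×38.6 + 0.1392×30.7 + 0.1096×22.8 + 0.1940×12.4 + 0.1773×10.9 + 0.2147×4.3 = 18.4086 per 10,000.
District 1: 0.1651×33.5 + 0.1392×31.2 + 0.1096×20.9 + 0.1940×11.5 + 0.1773×8.8 + 0.2147×4.3 = 16.8807 per 10,000.
Difference = 18.4086 − 16.8807 = 1.5279.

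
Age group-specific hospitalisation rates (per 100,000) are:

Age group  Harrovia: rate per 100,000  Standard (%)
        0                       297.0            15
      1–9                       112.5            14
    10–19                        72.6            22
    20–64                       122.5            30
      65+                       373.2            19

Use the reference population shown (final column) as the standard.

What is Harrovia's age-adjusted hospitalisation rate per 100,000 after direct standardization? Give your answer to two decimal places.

Standard weights: 0.15, 0.14, 0.22, 0.30, 0.19.
Standardized rate: 0.1500×297.0 + 0.1400×112.5 + 0.2200×72.6 + 0.3000×122.5 + 0.1900×373.2 = 183.9300 per 100,000.

183.93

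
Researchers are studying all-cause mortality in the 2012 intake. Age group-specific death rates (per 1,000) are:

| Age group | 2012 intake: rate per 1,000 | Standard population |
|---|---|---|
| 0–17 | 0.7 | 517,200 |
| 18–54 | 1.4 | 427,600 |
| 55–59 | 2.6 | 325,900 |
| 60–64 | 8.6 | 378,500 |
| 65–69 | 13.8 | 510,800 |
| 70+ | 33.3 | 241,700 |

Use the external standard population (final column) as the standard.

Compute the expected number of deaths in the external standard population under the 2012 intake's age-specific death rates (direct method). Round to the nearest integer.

Expected deaths = Σ (standard pop × age-specific rate ÷ 1,000)
= 517,200×0.7/1,000 + 427,600×1.4/1,000 + 325,900×2.6/1,000 + 378,500×8.6/1,000 + 510,800×13.8/1,000 + 241,700×33.3/1,000
= 362.04 + 598.64 + 847.34 + 3255.10 + 7049.04 + 8048.61 = 20160.77.

20161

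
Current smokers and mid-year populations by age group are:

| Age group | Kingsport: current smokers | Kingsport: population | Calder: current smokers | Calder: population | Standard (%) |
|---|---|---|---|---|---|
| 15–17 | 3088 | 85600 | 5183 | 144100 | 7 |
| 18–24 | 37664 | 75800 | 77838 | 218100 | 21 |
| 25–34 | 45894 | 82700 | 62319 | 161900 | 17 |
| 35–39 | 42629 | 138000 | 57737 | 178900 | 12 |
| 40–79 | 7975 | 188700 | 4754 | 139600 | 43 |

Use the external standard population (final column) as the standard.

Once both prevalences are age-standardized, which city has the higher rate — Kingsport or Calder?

Age-specific rates per 1000 for Kingsport: 36.075, 496.887, 554.946, 308.906, 42.263.
For Calder: 35.968, 356.891, 384.923, 322.733, 34.054.
Standard weights: 0.07, 0.21, 0.17, 0.12, 0.43.
Kingsport: 0.0700×36.075 + 0.2100×496.887 + 0.1700×554.946 + 0.1200×308.906 + 0.4300×42.263 = 256.4539 per 1000.
Calder: 0.0700×35.968 + 0.2100×356.891 + 0.1700×384.923 + 0.1200×322.733 + 0.4300×34.054 = 196.2732 per 1000.
The crude rates (240.45 vs 246.65) would put Calder higher, but that reflects its age composition; once standardized to a common age structure, Kingsport has the higher underlying rate.

Kingsport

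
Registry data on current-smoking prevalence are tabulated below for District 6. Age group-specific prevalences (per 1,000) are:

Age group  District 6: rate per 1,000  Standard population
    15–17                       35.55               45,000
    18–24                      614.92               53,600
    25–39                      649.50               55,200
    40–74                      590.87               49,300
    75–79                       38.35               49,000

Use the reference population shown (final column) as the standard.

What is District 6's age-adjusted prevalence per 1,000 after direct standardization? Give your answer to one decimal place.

Standard total = 252,100; weights = 0.1785, 0.2126, 0.2190, 0.1956, 0.1944.
Standardized rate: 0.1785×35.55 + 0.2126×614.92 + 0.2190×649.50 + 0.1956×590.87 + 0.1944×38.35 = 402.3043 per 1,000.

402.3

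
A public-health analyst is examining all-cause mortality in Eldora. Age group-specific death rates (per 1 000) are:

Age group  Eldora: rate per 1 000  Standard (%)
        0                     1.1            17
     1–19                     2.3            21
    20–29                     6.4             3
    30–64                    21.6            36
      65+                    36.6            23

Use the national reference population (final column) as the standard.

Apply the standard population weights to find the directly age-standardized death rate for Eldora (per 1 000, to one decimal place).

17.1

Standard weights: 0.17, 0.21, 0.03, 0.36, 0.23.
Standardized rate: 0.1700×1.1 + 0.2100×2.3 + 0.0300×6.4 + 0.3600×21.6 + 0.2300×36.6 = 17.0560 per 1 000.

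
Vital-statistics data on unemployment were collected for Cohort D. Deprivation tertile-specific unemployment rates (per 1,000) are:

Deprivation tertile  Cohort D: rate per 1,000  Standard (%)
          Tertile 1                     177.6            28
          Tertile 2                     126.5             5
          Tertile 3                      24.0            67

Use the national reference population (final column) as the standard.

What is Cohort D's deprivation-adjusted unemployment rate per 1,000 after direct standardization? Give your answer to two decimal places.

Standard weights: 0.28, 0.05, 0.67.
Standardized rate: 0.2800×177.6 + 0.0500×126.5 + 0.6700×24.0 = 72.1330 per 1,000.

72.13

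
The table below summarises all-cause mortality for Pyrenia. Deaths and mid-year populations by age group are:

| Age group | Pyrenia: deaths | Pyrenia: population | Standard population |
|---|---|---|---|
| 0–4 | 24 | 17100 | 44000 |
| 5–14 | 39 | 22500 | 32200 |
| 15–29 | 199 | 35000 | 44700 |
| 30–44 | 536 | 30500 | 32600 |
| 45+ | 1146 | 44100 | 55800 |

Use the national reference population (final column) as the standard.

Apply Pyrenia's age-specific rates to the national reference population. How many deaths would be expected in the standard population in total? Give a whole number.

Age-specific rates per 100000 for Pyrenia: 140.35, 173.33, 568.57, 1757.38, 2598.64.
Expected deaths = Σ (standard pop × age-specific rate ÷ 100000)
= 44000×140.35/100000 + 32200×173.33/100000 + 44700×568.57/100000 + 32600×1757.38/100000 + 55800×2598.64/100000
= 61.75 + 55.81 + 254.15 + 572.90 + 1450.04 = 2394.66.

2395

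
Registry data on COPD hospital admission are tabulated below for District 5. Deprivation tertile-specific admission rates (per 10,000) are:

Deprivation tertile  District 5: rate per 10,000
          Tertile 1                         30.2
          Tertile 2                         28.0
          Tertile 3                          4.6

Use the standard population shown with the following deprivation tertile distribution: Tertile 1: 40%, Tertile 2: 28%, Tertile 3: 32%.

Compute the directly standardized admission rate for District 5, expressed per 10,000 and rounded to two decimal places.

21.39

Standard weights: 0.40, 0.28, 0.32.
Standardized rate: 0.4000×30.2 + 0.2800×28.0 + 0.3200×4.6 = 21.3920 per 10,000.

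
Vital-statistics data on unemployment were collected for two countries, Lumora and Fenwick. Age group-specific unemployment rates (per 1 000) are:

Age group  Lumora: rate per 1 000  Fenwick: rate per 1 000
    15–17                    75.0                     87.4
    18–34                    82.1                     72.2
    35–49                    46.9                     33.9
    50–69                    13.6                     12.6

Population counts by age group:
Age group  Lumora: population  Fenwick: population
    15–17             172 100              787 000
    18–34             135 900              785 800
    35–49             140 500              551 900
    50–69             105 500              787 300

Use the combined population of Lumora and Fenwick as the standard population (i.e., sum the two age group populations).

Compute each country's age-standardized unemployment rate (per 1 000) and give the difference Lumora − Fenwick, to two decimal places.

Combined standard total = 3 466 000; weights = 0.2767, 0.2659, 0.1998, 0.2576.
Lumora: 0.2767×75.0 + 0.2659×82.1 + 0.1998×46.9 + 0.2576×13.6 = 55.4587 per 1 000.
Fenwick: 0.2767×87.4 + 0.2659×72.2 + 0.1998×33.9 + 0.2576×12.6 = 53.4027 per 1 000.
Difference = 55.4587 − 53.4027 = 2.0560.

2.06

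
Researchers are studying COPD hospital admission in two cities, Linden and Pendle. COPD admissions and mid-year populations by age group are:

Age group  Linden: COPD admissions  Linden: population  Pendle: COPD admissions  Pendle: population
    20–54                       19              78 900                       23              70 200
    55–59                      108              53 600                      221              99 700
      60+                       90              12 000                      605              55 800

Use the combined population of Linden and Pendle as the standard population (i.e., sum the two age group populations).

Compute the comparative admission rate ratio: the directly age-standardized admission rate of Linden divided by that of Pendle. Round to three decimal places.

0.759

Age-specific rates per 10 000 for Linden: 2.41, 20.15, 75.00.
For Pendle: 3.28, 22.17, 108.42.
Combined standard total = 370 200; weights = 0.4028, 0.4141, 0.1831.
Linden: 0.4028×2.41 + 0.4141×20.15 + 0.1831×75.00 = 23.0495 per 10 000.
Pendle: 0.4028×3.28 + 0.4141×22.17 + 0.1831×108.42 = 30.3558 per 10 000.
Ratio = 23.0495 ÷ 30.3558 = 0.75931.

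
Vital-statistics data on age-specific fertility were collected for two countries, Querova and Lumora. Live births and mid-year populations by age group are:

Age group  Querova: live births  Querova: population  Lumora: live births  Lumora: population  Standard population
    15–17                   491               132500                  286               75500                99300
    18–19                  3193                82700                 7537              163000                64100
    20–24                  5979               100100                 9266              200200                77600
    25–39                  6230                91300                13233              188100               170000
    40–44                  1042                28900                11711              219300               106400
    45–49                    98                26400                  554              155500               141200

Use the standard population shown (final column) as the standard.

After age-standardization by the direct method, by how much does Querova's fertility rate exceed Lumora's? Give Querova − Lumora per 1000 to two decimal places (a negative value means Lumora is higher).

-2.49

Age-specific rates per 1000 for Querova: 3.706, 38.609, 59.730, 68.237, 36.055, 3.712.
For Lumora: 3.788, 46.239, 46.284, 70.351, 53.402, 3.563.
Standard total = 658600; weights = 0.1508, 0.0973, 0.1178, 0.2581, 0.1616, 0.2144.
Querova: 0.1508×3.706 + 0.0973×38.609 + 0.1178×59.730 + 0.2581×68.237 + 0.1616×36.055 + 0.2144×3.712 = 35.5885 per 1000.
Lumora: 0.1508×3.788 + 0.0973×46.239 + 0.1178×46.284 + 0.2581×70.351 + 0.1616×53.402 + 0.2144×3.563 = 38.0752 per 1000.
Difference = 35.5885 − 38.0752 = -2.4868.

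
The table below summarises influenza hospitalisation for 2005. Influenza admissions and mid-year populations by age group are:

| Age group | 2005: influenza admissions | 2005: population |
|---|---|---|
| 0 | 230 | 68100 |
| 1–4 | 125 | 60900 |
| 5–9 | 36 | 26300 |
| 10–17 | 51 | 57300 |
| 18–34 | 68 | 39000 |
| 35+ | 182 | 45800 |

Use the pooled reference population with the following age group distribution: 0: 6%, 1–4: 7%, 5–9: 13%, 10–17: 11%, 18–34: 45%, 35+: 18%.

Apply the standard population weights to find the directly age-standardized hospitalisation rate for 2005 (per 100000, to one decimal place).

Age-specific rates per 100000 for 2005: 337.74, 205.25, 136.88, 89.01, 174.36, 397.38.
Standard weights: 0.06, 0.07, 0.13, 0.11, 0.45, 0.18.
Standardized rate: 0.0600×337.74 + 0.0700×205.25 + 0.1300×136.88 + 0.1100×89.01 + 0.4500×174.36 + 0.1800×397.38 = 212.2073 per 100000.

212.2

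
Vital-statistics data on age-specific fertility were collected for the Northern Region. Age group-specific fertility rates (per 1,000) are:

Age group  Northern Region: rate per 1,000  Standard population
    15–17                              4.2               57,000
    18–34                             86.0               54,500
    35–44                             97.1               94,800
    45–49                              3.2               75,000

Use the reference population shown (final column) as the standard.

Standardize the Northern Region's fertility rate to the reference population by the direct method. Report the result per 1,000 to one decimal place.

51.1

Standard total = 281,300; weights = 0.2026, 0.1937, 0.3370, 0.2666.
Standardized rate: 0.2026×4.2 + 0.1937×86.0 + 0.3370×97.1 + 0.2666×3.2 = 51.0895 per 1,000.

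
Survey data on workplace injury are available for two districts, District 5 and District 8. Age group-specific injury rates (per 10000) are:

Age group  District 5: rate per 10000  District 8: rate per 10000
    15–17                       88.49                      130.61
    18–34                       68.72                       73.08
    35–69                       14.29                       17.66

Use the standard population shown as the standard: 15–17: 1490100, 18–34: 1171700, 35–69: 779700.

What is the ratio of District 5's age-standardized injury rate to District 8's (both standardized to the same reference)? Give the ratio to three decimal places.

Standard total = 3441500; weights = 0.4330, 0.3405, 0.2266.
District 5: 0.4330×88.49 + 0.3405×68.72 + 0.2266×14.29 = 64.9484 per 10000.
District 8: 0.4330×130.61 + 0.3405×73.08 + 0.2266×17.66 = 85.4335 per 10000.
Ratio = 64.9484 ÷ 85.4335 = 0.76022.

0.760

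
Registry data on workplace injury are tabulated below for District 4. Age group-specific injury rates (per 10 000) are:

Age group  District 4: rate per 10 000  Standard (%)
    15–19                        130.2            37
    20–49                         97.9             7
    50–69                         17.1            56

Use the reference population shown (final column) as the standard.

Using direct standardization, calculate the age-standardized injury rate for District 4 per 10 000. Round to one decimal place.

64.6

Standard weights: 0.37, 0.07, 0.56.
Standardized rate: 0.3700×130.2 + 0.0700×97.9 + 0.5600×17.1 = 64.6030 per 10 000.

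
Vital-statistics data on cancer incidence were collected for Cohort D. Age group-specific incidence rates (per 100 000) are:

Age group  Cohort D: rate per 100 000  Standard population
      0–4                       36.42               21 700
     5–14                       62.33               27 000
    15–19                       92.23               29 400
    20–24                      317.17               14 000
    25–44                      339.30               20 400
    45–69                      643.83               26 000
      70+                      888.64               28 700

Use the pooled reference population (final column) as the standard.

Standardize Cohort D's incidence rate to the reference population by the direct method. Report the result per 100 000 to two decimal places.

351.62

Standard total = 167 200; weights = 0.1298, 0.1615, 0.1758, 0.0837, 0.1220, 0.1555, 0.1717.
Standardized rate: 0.1298×36.42 + 0.1615×62.33 + 0.1758×92.23 + 0.0837×317.17 + 0.1220×339.30 + 0.1555×643.83 + 0.1717×888.64 = 351.6174 per 100 000.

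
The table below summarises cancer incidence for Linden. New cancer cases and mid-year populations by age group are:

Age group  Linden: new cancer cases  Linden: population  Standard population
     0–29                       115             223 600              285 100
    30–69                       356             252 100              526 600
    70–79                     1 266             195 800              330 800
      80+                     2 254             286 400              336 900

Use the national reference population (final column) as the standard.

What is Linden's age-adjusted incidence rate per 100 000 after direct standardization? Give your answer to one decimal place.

Age-specific rates per 100 000 for Linden: 51.43, 141.21, 646.58, 787.01.
Standard total = 1 479 400; weights = 0.1927, 0.3560, 0.2236, 0.2277.
Standardized rate: 0.1927×51.43 + 0.3560×141.21 + 0.2236×646.58 + 0.2277×787.01 = 383.9789 per 100 000.

384.0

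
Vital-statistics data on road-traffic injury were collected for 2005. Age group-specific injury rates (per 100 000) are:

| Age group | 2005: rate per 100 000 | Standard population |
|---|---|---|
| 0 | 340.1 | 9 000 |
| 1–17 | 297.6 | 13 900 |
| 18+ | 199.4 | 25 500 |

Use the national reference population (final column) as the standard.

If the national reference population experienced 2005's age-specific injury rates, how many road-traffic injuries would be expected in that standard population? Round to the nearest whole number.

Expected road-traffic injuries = Σ (standard pop × age-specific rate ÷ 100 000)
= 9 000×340.1/100 000 + 13 900×297.6/100 000 + 25 500×199.4/100 000
= 30.61 + 41.37 + 50.85 = 122.82.

123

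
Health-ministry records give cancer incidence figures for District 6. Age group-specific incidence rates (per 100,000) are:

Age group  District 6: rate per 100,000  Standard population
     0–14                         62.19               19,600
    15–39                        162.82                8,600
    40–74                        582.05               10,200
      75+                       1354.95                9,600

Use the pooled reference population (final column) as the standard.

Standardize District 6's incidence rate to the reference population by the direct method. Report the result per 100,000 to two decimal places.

Standard total = 48,000; weights = 0.4083, 0.1792, 0.2125, 0.2000.
Standardized rate: 0.4083×62.19 + 0.1792×162.82 + 0.2125×582.05 + 0.2000×1354.95 = 449.2418 per 100,000.

449.24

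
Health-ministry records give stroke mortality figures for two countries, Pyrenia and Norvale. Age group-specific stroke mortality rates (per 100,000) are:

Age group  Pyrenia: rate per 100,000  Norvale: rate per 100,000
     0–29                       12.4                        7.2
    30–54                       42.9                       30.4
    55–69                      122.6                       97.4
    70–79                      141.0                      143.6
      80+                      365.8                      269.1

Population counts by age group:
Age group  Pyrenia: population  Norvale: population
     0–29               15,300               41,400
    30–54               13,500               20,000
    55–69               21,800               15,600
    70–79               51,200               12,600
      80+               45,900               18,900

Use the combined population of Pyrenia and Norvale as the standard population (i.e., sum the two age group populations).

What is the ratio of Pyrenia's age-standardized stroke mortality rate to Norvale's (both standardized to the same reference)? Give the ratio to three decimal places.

1.245

Combined standard total = 256,200; weights = 0.2213, 0.1308, 0.1460, 0.2490, 0.2529.
Pyrenia: 0.2213×12.4 + 0.1308×42.9 + 0.1460×122.6 + 0.2490×141.0 + 0.2529×365.8 = 153.8841 per 100,000.
Norvale: 0.2213×7.2 + 0.1308×30.4 + 0.1460×97.4 + 0.2490×143.6 + 0.2529×269.1 = 123.6095 per 100,000.
Ratio = 153.8841 ÷ 123.6095 = 1.24492.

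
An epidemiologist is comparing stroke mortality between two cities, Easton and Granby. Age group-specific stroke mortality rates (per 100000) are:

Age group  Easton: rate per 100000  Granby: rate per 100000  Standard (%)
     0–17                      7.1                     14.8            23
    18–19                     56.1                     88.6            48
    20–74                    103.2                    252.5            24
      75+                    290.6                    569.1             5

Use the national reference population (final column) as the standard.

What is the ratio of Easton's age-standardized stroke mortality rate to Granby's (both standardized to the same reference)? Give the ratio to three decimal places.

Standard weights: 0.23, 0.48, 0.24, 0.05.
Easton: 0.2300×7.1 + 0.4800×56.1 + 0.2400×103.2 + 0.0500×290.6 = 67.8590 per 100000.
Granby: 0.2300×14.8 + 0.4800×88.6 + 0.2400×252.5 + 0.0500×569.1 = 134.9870 per 100000.
Ratio = 67.8590 ÷ 134.9870 = 0.50271.

0.503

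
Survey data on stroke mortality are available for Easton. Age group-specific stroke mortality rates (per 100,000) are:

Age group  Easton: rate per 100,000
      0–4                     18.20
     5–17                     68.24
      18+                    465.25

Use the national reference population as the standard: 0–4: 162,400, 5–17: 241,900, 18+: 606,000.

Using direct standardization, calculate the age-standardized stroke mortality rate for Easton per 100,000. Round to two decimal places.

298.33

Standard total = 1,010,300; weights = 0.1607, 0.2394, 0.5998.
Standardized rate: 0.1607×18.20 + 0.2394×68.24 + 0.5998×465.25 = 298.3316 per 100,000.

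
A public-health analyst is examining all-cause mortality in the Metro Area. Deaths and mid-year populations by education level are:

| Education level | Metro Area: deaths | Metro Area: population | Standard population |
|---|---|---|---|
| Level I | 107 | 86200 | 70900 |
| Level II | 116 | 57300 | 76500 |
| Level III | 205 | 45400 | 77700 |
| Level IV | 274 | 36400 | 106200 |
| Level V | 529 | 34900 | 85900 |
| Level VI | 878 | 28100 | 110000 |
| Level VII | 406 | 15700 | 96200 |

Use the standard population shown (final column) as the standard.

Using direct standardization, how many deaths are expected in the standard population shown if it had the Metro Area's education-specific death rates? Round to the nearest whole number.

Education-specific rates per 100000 for the Metro Area: 124.13, 202.44, 451.54, 752.75, 1515.76, 3124.56, 2585.99.
Expected deaths = Σ (standard pop × education-specific rate ÷ 100000)
= 70900×124.13/100000 + 76500×202.44/100000 + 77700×451.54/100000 + 106200×752.75/100000 + 85900×1515.76/100000 + 110000×3124.56/100000 + 96200×2585.99/100000
= 88.01 + 154.87 + 350.85 + 799.42 + 1302.04 + 3437.01 + 2487.72 = 8619.91.

8620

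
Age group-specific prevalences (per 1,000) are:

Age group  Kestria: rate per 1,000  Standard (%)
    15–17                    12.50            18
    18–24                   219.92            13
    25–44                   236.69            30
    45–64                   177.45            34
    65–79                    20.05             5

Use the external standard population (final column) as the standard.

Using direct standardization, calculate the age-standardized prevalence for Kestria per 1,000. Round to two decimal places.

163.18

Standard weights: 0.18, 0.13, 0.30, 0.34, 0.05.
Standardized rate: 0.1800×12.50 + 0.1300×219.92 + 0.3000×236.69 + 0.3400×177.45 + 0.0500×20.05 = 163.1821 per 1,000.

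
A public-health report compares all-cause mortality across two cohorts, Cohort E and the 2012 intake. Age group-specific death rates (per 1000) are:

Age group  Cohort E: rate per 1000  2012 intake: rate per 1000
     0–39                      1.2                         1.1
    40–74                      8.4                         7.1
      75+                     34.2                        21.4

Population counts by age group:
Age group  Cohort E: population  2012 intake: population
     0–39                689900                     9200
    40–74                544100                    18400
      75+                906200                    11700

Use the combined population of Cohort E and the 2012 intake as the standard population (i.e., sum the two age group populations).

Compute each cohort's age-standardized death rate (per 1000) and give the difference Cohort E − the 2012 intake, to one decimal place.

Combined standard total = 2179500; weights = 0.3208, 0.2581, 0.4212.
Cohort E: 0.3208×1.2 + 0.2581×8.4 + 0.4212×34.2 = 16.9562 per 1000.
The 2012 intake: 0.3208×1.1 + 0.2581×7.1 + 0.4212×21.4 = 11.1979 per 1000.
Difference = 16.9562 − 11.1979 = 5.7583.

5.8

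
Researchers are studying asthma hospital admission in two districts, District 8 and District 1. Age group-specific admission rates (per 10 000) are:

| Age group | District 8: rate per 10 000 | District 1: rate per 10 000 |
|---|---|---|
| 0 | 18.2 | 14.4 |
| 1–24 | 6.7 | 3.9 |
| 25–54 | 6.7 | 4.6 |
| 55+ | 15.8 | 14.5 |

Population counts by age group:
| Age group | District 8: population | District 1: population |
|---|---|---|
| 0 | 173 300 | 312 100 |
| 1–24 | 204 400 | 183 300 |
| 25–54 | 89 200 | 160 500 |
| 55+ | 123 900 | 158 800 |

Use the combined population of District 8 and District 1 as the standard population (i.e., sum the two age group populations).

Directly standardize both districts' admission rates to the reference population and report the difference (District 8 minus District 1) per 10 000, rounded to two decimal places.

Combined standard total = 1 405 500; weights = 0.3454, 0.2758, 0.1777, 0.2011.
District 8: 0.3454×18.2 + 0.2758×6.7 + 0.1777×6.7 + 0.2011×15.8 = 12.5020 per 10 000.
District 1: 0.3454×14.4 + 0.2758×3.9 + 0.1777×4.6 + 0.2011×14.5 = 9.7827 per 10 000.
Difference = 12.5020 − 9.7827 = 2.7193.

2.72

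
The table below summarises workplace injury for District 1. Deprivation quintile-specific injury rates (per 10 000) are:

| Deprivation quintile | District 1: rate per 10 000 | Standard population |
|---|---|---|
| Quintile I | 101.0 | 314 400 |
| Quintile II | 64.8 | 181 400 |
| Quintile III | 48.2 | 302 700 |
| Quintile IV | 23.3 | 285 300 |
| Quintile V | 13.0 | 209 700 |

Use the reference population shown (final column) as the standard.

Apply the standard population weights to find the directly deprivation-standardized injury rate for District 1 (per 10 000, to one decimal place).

Standard total = 1 293 500; weights = 0.2431, 0.1402, 0.2340, 0.2206, 0.1621.
Standardized rate: 0.2431×101.0 + 0.1402×64.8 + 0.2340×48.2 + 0.2206×23.3 + 0.1621×13.0 = 52.1630 per 10 000.

52.2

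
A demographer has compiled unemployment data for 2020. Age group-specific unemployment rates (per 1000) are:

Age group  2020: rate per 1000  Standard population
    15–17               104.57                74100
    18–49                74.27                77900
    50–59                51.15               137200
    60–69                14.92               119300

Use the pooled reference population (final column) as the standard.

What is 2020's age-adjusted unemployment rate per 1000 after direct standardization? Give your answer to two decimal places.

54.67

Standard total = 408500; weights = 0.1814, 0.1907, 0.3359, 0.2920.
Standardized rate: 0.1814×104.57 + 0.1907×74.27 + 0.3359×51.15 + 0.2920×14.92 = 54.6683 per 1000.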